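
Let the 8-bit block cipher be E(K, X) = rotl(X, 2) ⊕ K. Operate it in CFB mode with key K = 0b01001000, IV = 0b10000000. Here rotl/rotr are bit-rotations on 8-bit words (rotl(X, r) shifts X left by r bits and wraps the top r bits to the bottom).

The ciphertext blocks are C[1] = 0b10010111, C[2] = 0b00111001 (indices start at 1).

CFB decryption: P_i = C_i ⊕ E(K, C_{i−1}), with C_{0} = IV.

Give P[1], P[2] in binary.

P[1]: E(K, 0b10000000) = 0b01001010; 0b10010111 ⊕ 0b01001010 = 0b11011101.
P[2]: E(K, 0b10010111) = 0b00010110; 0b00111001 ⊕ 0b00010110 = 0b00101111.

P[1] = 0b11011101, P[2] = 0b00101111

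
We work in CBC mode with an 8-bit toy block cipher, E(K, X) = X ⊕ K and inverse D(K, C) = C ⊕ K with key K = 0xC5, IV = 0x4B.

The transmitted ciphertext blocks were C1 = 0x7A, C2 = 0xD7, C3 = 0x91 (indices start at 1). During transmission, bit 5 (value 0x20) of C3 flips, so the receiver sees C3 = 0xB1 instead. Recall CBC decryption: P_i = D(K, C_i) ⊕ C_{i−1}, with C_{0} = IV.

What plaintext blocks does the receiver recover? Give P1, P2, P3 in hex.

Only C3 changed, to 0xB1. In CBC, a change in C_i garbles P_i and flips the same bit in P_{i+1}. Decrypting the received ciphertext:
P1: D(K, 0x7A) = 0xBF; 0xBF ⊕ 0x4B = 0xF4.
P2: D(K, 0xD7) = 0x12; 0x12 ⊕ 0x7A = 0x68.
P3: D(K, 0xB1) = 0x74; 0x74 ⊕ 0xD7 = 0xA3.
Blocks that differ from the original plaintext: P3.

P1 = 0xF4, P2 = 0x68, P3 = 0xA3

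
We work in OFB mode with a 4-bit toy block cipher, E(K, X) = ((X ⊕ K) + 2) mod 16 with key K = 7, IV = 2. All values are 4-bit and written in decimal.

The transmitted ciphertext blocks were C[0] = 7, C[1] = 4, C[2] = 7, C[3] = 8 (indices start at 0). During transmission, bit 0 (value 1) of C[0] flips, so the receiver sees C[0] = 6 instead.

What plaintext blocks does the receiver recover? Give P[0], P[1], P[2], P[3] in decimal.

OFB decryption: S_i = E(K, S_{i−1}) with S_{−1} = IV; P_i = C_i ⊕ S_i.
Only C[0] changed, to 6. In OFB, a change in C_i flips the same bit in P_i only; the keystream is unaffected. Decrypting the received ciphertext:
P[0]: S = E(K, 2) = 7; 6 ⊕ 7 = 1.
P[1]: S = E(K, 7) = 2; 4 ⊕ 2 = 6.
P[2]: S = E(K, 2) = 7; 7 ⊕ 7 = 0.
P[3]: S = E(K, 7) = 2; 8 ⊕ 2 = 10.
Blocks that differ from the original plaintext: P[0].

P[0] = 1, P[1] = 6, P[2] = 0, P[3] = 10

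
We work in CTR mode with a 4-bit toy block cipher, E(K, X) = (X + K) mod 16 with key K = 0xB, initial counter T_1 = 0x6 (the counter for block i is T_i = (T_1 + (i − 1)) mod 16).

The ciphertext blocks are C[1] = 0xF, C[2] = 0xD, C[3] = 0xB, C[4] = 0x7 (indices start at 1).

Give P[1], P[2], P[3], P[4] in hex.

P[1] = 0xE, P[2] = 0xF, P[3] = 0x8, P[4] = 0x3

CTR decryption: S_i = E(K, T_i) where T_i is the counter for block i; P_i = C_i ⊕ S_i.
P[1]: T = 0x6, S = E(K, T) = 0x1; 0xF ⊕ 0x1 = 0xE.
P[2]: T = 0x7, S = E(K, T) = 0x2; 0xD ⊕ 0x2 = 0xF.
P[3]: T = 0x8, S = E(K, T) = 0x3; 0xB ⊕ 0x3 = 0x8.
P[4]: T = 0x9, S = E(K, T) = 0x4; 0x7 ⊕ 0x4 = 0x3.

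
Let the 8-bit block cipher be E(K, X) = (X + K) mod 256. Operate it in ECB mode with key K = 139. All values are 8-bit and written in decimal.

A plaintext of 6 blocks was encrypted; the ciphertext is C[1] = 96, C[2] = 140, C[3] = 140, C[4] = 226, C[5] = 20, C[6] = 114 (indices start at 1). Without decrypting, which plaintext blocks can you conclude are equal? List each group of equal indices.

ECB encrypts each block independently with the same key, so equal ciphertext blocks imply equal plaintext blocks.
C[2] = C[3] = 140, so P[2] = P[3].

P[2] = P[3]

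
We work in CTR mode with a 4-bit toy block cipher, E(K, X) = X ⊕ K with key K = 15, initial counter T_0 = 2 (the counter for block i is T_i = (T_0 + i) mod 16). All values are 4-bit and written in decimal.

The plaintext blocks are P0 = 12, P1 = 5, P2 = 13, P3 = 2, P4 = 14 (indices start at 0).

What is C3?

C3 = 8

CTR encryption: S_i = E(K, T_i) where T_i is the counter for block i; C_i = P_i ⊕ S_i.
C0: T = 2, S = E(K, T) = 13; 12 ⊕ 13 = 1.
C1: T = 3, S = E(K, T) = 12; 5 ⊕ 12 = 9.
C2: T = 4, S = E(K, T) = 11; 13 ⊕ 11 = 6.
C3: T = 5, S = E(K, T) = 10; 2 ⊕ 10 = 8.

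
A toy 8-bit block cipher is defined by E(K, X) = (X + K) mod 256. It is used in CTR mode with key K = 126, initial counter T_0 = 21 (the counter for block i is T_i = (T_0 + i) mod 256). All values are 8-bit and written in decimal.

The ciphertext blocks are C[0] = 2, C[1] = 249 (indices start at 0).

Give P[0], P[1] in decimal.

P[0] = 145, P[1] = 109

CTR decryption: S_i = E(K, T_i) where T_i is the counter for block i; P_i = C_i ⊕ S_i.
P[0]: T = 21, S = E(K, T) = 147; 2 ⊕ 147 = 145.
P[1]: T = 22, S = E(K, T) = 148; 249 ⊕ 148 = 109.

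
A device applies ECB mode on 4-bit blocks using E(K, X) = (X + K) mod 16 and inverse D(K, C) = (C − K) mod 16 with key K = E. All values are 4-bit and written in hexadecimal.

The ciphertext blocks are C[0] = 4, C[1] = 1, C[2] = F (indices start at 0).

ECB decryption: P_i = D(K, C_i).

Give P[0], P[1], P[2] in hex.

P[0] = 6, P[1] = 3, P[2] = 1

P[0]: D(K, 4) = 6.
P[1]: D(K, 1) = 3.
P[2]: D(K, F) = 1.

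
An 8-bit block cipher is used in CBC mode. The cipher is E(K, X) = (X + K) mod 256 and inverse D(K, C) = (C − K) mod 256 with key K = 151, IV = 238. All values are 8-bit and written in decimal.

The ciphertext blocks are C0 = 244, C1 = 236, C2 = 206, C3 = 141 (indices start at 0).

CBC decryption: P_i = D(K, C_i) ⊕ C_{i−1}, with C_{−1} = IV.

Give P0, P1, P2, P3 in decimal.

P0 = 179, P1 = 161, P2 = 219, P3 = 56

P0: D(K, 244) = 93; 93 ⊕ 238 = 179.
P1: D(K, 236) = 85; 85 ⊕ 244 = 161.
P2: D(K, 206) = 55; 55 ⊕ 236 = 219.
P3: D(K, 141) = 246; 246 ⊕ 206 = 56.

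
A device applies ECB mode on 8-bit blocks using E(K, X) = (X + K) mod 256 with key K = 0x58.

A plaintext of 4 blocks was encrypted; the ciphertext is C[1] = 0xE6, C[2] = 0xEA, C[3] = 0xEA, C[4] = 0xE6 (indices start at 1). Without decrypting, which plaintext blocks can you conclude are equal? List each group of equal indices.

ECB encrypts each block independently with the same key, so equal ciphertext blocks imply equal plaintext blocks.
C[1] = C[4] = 0xE6, so P[1] = P[4].
C[2] = C[3] = 0xEA, so P[2] = P[3].

P[1] = P[4]; P[2] = P[3]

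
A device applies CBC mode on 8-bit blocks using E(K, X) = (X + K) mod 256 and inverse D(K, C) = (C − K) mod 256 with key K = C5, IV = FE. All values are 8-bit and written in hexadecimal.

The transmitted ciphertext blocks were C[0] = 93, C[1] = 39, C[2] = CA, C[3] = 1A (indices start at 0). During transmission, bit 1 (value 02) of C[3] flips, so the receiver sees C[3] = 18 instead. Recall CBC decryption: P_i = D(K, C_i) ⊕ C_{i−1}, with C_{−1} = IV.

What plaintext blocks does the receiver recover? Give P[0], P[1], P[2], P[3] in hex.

Only C[3] changed, to 18. In CBC, a change in C_i garbles P_i and flips the same bit in P_{i+1}. Decrypting the received ciphertext:
P[0]: D(K, 93) = CE; CE ⊕ FE = 30.
P[1]: D(K, 39) = 74; 74 ⊕ 93 = E7.
P[2]: D(K, CA) = 05; 05 ⊕ 39 = 3C.
P[3]: D(K, 18) = 53; 53 ⊕ CA = 99.
Blocks that differ from the original plaintext: P[3].

P[0] = 30, P[1] = E7, P[2] = 3C, P[3] = 99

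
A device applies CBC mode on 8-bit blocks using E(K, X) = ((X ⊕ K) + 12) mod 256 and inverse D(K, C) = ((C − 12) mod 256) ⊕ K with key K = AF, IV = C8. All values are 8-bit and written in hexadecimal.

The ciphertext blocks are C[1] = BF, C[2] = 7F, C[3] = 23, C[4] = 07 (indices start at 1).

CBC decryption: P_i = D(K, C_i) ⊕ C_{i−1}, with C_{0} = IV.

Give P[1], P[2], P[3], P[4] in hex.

P[1]: D(K, BF) = 02; 02 ⊕ C8 = CA.
P[2]: D(K, 7F) = C2; C2 ⊕ BF = 7D.
P[3]: D(K, 23) = BE; BE ⊕ 7F = C1.
P[4]: D(K, 07) = 5A; 5A ⊕ 23 = 79.

P[1] = CA, P[2] = 7D, P[3] = C1, P[4] = 79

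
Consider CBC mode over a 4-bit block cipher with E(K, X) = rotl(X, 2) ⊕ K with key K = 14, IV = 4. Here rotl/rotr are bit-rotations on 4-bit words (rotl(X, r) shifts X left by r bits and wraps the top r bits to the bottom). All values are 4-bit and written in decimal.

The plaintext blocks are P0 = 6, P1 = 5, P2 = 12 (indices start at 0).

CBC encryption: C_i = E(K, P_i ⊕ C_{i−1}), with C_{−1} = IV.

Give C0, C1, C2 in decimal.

C0: P0 ⊕ 4 = 2; E(K, 2) = 6.
C1: P1 ⊕ 6 = 3; E(K, 3) = 2.
C2: P2 ⊕ 2 = 14; E(K, 14) = 5.

C0 = 6, C1 = 2, C2 = 5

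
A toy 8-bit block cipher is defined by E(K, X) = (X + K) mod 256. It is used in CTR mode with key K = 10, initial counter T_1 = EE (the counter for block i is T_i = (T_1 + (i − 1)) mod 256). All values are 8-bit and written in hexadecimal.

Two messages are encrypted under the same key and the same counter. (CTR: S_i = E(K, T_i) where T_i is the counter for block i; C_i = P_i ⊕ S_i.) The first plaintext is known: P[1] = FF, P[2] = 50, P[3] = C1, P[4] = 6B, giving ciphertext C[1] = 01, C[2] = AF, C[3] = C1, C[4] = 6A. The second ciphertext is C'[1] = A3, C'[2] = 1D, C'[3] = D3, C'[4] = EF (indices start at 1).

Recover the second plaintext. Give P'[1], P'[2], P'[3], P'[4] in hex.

In CTR with a reused counter, both messages share the same keystream S_i, so C_i ⊕ C'_i = P_i ⊕ P'_i and thus P'_i = P_i ⊕ C_i ⊕ C'_i.
P'[1]: FF ⊕ 01 ⊕ A3 = 5D.
P'[2]: 50 ⊕ AF ⊕ 1D = E2.
P'[3]: C1 ⊕ C1 ⊕ D3 = D3.
P'[4]: 6B ⊕ 6A ⊕ EF = EE.

P'[1] = 5D, P'[2] = E2, P'[3] = D3, P'[4] = EE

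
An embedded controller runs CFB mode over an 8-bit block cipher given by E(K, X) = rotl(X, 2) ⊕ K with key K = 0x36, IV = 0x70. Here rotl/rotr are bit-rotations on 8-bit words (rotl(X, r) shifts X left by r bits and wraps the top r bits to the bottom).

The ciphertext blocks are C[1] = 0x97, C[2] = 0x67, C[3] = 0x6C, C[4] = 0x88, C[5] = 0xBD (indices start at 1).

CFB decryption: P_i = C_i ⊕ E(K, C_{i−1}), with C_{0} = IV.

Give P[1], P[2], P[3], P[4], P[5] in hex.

P[1]: E(K, 0x70) = 0xF7; 0x97 ⊕ 0xF7 = 0x60.
P[2]: E(K, 0x97) = 0x68; 0x67 ⊕ 0x68 = 0x0F.
P[3]: E(K, 0x67) = 0xAB; 0x6C ⊕ 0xAB = 0xC7.
P[4]: E(K, 0x6C) = 0x87; 0x88 ⊕ 0x87 = 0x0F.
P[5]: E(K, 0x88) = 0x14; 0xBD ⊕ 0x14 = 0xA9.

P[1] = 0x60, P[2] = 0x0F, P[3] = 0xC7, P[4] = 0x0F, P[5] = 0xA9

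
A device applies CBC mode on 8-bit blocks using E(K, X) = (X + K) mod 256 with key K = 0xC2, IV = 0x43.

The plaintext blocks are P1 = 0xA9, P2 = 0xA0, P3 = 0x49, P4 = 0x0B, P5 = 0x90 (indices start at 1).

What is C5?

CBC encryption: C_i = E(K, P_i ⊕ C_{i−1}), with C_{0} = IV.
C1: P1 ⊕ 0x43 = 0xEA; E(K, 0xEA) = 0xAC.
C2: P2 ⊕ 0xAC = 0x0C; E(K, 0x0C) = 0xCE.
C3: P3 ⊕ 0xCE = 0x87; E(K, 0x87) = 0x49.
C4: P4 ⊕ 0x49 = 0x42; E(K, 0x42) = 0x04.
C5: P5 ⊕ 0x04 = 0x94; E(K, 0x94) = 0x56.

C5 = 0x56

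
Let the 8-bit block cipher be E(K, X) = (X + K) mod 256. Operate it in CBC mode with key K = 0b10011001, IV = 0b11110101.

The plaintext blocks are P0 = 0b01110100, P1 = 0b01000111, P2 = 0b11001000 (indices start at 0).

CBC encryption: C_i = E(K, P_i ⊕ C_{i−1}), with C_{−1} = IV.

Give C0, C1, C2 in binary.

C0 = 0b00011010, C1 = 0b11110110, C2 = 0b11010111

C0: P0 ⊕ 0b11110101 = 0b10000001; E(K, 0b10000001) = 0b00011010.
C1: P1 ⊕ 0b00011010 = 0b01011101; E(K, 0b01011101) = 0b11110110.
C2: P2 ⊕ 0b11110110 = 0b00111110; E(K, 0b00111110) = 0b11010111.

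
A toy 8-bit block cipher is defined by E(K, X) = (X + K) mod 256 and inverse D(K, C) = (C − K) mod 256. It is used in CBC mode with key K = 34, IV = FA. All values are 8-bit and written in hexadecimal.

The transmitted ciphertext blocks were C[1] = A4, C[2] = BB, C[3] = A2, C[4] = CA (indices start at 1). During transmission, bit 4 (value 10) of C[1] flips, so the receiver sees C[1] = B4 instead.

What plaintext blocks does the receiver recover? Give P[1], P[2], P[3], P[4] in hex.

P[1] = 7A, P[2] = 33, P[3] = D5, P[4] = 34

CBC decryption: P_i = D(K, C_i) ⊕ C_{i−1}, with C_{0} = IV.
Only C[1] changed, to B4. In CBC, a change in C_i garbles P_i and flips the same bit in P_{i+1}. Decrypting the received ciphertext:
P[1]: D(K, B4) = 80; 80 ⊕ FA = 7A.
P[2]: D(K, BB) = 87; 87 ⊕ B4 = 33.
P[3]: D(K, A2) = 6E; 6E ⊕ BB = D5.
P[4]: D(K, CA) = 96; 96 ⊕ A2 = 34.
Blocks that differ from the original plaintext: P[1], P[2].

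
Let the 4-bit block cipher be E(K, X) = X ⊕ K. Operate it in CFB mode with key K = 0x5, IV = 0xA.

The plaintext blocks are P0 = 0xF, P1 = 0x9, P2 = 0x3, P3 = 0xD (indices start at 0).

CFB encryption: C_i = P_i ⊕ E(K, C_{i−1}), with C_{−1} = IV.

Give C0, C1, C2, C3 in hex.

C0 = 0x0, C1 = 0xC, C2 = 0xA, C3 = 0x2

C0: E(K, 0xA) = 0xF; 0xF ⊕ 0xF = 0x0.
C1: E(K, 0x0) = 0x5; 0x9 ⊕ 0x5 = 0xC.
C2: E(K, 0xC) = 0x9; 0x3 ⊕ 0x9 = 0xA.
C3: E(K, 0xA) = 0xF; 0xD ⊕ 0xF = 0x2.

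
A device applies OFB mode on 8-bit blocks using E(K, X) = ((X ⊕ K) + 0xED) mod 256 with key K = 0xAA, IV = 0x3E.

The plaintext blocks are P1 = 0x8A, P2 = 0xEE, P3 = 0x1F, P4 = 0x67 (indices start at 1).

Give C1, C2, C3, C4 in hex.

C1 = 0x0B, C2 = 0xF6, C3 = 0x80, C4 = 0x45

OFB encryption: S_i = E(K, S_{i−1}) with S_{0} = IV; C_i = P_i ⊕ S_i.
C1: S = E(K, 0x3E) = 0x81; 0x8A ⊕ 0x81 = 0x0B.
C2: S = E(K, 0x81) = 0x18; 0xEE ⊕ 0x18 = 0xF6.
C3: S = E(K, 0x18) = 0x9F; 0x1F ⊕ 0x9F = 0x80.
C4: S = E(K, 0x9F) = 0x22; 0x67 ⊕ 0x22 = 0x45.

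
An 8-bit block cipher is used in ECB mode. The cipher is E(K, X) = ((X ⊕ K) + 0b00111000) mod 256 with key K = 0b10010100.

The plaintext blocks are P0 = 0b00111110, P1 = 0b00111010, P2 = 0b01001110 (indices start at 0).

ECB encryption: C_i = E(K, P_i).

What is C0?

C0 = 0b11100010

C0: E(K, 0b00111110) = 0b11100010.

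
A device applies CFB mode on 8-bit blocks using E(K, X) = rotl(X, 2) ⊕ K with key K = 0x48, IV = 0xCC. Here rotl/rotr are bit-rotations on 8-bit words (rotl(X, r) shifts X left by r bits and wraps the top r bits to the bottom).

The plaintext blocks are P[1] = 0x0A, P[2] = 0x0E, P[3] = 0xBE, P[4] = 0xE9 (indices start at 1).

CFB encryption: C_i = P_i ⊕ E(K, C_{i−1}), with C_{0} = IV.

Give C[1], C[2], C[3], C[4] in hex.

C[1] = 0x71, C[2] = 0x83, C[3] = 0xF8, C[4] = 0x42

C[1]: E(K, 0xCC) = 0x7B; 0x0A ⊕ 0x7B = 0x71.
C[2]: E(K, 0x71) = 0x8D; 0x0E ⊕ 0x8D = 0x83.
C[3]: E(K, 0x83) = 0x46; 0xBE ⊕ 0x46 = 0xF8.
C[4]: E(K, 0xF8) = 0xAB; 0xE9 ⊕ 0xAB = 0x42.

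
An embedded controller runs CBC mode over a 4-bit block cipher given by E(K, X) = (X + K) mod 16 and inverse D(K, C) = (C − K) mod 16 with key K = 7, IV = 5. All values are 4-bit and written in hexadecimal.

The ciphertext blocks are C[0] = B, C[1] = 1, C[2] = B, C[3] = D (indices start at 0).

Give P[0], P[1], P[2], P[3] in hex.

P[0] = 1, P[1] = 1, P[2] = 5, P[3] = D

CBC decryption: P_i = D(K, C_i) ⊕ C_{i−1}, with C_{−1} = IV.
P[0]: D(K, B) = 4; 4 ⊕ 5 = 1.
P[1]: D(K, 1) = A; A ⊕ B = 1.
P[2]: D(K, B) = 4; 4 ⊕ 1 = 5.
P[3]: D(K, D) = 6; 6 ⊕ B = D.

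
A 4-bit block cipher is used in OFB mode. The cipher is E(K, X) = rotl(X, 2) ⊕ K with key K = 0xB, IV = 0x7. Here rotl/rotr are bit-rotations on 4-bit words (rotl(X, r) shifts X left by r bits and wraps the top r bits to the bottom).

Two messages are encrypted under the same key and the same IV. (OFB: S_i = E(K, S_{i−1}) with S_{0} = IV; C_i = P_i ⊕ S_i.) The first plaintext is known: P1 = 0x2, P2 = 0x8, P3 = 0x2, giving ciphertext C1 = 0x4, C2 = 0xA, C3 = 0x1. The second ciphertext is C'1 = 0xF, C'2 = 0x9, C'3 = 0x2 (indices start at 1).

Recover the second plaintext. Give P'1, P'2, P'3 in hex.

In OFB with a reused IV, both messages share the same keystream S_i, so C_i ⊕ C'_i = P_i ⊕ P'_i and thus P'_i = P_i ⊕ C_i ⊕ C'_i.
P'1: 0x2 ⊕ 0x4 ⊕ 0xF = 0x9.
P'2: 0x8 ⊕ 0xA ⊕ 0x9 = 0xB.
P'3: 0x2 ⊕ 0x1 ⊕ 0x2 = 0x1.

P'1 = 0x9, P'2 = 0xB, P'3 = 0x1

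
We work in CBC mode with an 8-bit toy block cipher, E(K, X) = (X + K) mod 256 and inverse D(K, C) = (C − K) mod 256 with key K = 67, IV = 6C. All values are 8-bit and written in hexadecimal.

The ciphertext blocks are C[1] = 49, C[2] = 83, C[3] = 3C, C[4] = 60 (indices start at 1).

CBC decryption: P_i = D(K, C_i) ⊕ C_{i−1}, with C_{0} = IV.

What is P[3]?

P[3]: D(K, 3C) = D5; D5 ⊕ 83 = 56.

P[3] = 56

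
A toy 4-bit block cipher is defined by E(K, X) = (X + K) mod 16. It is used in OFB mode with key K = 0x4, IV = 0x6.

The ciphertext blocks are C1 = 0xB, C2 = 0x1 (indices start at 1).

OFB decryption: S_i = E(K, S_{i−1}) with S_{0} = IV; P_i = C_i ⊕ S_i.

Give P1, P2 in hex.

P1: S = E(K, 0x6) = 0xA; 0xB ⊕ 0xA = 0x1.
P2: S = E(K, 0xA) = 0xE; 0x1 ⊕ 0xE = 0xF.

P1 = 0x1, P2 = 0xF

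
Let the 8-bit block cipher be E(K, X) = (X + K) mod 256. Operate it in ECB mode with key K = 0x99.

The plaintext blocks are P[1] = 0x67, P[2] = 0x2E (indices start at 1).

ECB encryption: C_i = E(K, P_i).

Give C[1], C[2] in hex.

C[1] = 0x00, C[2] = 0xC7

C[1]: E(K, 0x67) = 0x00.
C[2]: E(K, 0x2E) = 0xC7.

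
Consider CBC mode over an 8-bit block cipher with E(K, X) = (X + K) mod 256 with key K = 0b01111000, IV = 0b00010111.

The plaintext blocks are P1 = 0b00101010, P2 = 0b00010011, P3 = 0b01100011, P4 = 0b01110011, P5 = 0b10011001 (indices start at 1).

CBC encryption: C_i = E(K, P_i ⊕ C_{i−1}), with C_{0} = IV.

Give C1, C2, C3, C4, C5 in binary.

C1 = 0b10110101, C2 = 0b00011110, C3 = 0b11110101, C4 = 0b11111110, C5 = 0b11011111

C1: P1 ⊕ 0b00010111 = 0b00111101; E(K, 0b00111101) = 0b10110101.
C2: P2 ⊕ 0b10110101 = 0b10100110; E(K, 0b10100110) = 0b00011110.
C3: P3 ⊕ 0b00011110 = 0b01111101; E(K, 0b01111101) = 0b11110101.
C4: P4 ⊕ 0b11110101 = 0b10000110; E(K, 0b10000110) = 0b11111110.
C5: P5 ⊕ 0b11111110 = 0b01100111; E(K, 0b01100111) = 0b11011111.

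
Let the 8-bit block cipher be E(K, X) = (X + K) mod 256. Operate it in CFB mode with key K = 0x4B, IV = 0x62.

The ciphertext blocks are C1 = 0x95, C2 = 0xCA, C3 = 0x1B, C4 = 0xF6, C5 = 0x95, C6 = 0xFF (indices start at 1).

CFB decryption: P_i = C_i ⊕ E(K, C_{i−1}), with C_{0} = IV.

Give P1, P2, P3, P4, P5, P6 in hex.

P1: E(K, 0x62) = 0xAD; 0x95 ⊕ 0xAD = 0x38.
P2: E(K, 0x95) = 0xE0; 0xCA ⊕ 0xE0 = 0x2A.
P3: E(K, 0xCA) = 0x15; 0x1B ⊕ 0x15 = 0x0E.
P4: E(K, 0x1B) = 0x66; 0xF6 ⊕ 0x66 = 0x90.
P5: E(K, 0xF6) = 0x41; 0x95 ⊕ 0x41 = 0xD4.
P6: E(K, 0x95) = 0xE0; 0xFF ⊕ 0xE0 = 0x1F.

P1 = 0x38, P2 = 0x2A, P3 = 0x0E, P4 = 0x90, P5 = 0xD4, P6 = 0x1F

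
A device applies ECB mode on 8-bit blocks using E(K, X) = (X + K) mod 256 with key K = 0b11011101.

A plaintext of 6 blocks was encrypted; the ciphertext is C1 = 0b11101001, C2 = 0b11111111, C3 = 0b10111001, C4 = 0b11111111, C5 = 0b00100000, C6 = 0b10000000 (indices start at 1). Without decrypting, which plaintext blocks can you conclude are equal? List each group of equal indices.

P2 = P4

ECB encrypts each block independently with the same key, so equal ciphertext blocks imply equal plaintext blocks.
C2 = C4 = 0b11111111, so P2 = P4.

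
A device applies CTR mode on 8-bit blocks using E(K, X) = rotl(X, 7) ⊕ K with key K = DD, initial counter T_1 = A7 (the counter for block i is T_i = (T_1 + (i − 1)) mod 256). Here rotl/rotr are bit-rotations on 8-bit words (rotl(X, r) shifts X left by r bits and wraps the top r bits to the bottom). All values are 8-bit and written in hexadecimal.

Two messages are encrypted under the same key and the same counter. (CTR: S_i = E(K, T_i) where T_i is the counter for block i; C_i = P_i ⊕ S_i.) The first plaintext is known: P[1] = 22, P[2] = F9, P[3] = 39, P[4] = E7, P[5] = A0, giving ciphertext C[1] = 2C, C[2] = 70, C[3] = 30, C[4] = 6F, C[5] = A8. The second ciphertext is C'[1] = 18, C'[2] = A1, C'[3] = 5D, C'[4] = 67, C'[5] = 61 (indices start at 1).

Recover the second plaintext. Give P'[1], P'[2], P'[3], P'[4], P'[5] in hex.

P'[1] = 16, P'[2] = 28, P'[3] = 54, P'[4] = EF, P'[5] = 69

In CTR with a reused counter, both messages share the same keystream S_i, so C_i ⊕ C'_i = P_i ⊕ P'_i and thus P'_i = P_i ⊕ C_i ⊕ C'_i.
P'[1]: 22 ⊕ 2C ⊕ 18 = 16.
P'[2]: F9 ⊕ 70 ⊕ A1 = 28.
P'[3]: 39 ⊕ 30 ⊕ 5D = 54.
P'[4]: E7 ⊕ 6F ⊕ 67 = EF.
P'[5]: A0 ⊕ A8 ⊕ 61 = 69.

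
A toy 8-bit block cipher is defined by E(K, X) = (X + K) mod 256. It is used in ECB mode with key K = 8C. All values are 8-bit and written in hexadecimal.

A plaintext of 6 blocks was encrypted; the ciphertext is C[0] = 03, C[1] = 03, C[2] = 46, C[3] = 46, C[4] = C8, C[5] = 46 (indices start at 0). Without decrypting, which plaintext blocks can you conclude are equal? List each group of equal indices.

ECB encrypts each block independently with the same key, so equal ciphertext blocks imply equal plaintext blocks.
C[0] = C[1] = 03, so P[0] = P[1].
C[2] = C[3] = C[5] = 46, so P[2] = P[3] = P[5].

P[0] = P[1]; P[2] = P[3] = P[5]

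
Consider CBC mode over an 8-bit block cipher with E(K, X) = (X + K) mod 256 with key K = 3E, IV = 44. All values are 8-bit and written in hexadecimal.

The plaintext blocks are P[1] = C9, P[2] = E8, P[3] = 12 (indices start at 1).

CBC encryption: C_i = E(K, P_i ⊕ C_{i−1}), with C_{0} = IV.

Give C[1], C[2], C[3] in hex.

C[1] = CB, C[2] = 61, C[3] = B1

C[1]: P[1] ⊕ 44 = 8D; E(K, 8D) = CB.
C[2]: P[2] ⊕ CB = 23; E(K, 23) = 61.
C[3]: P[3] ⊕ 61 = 73; E(K, 73) = B1.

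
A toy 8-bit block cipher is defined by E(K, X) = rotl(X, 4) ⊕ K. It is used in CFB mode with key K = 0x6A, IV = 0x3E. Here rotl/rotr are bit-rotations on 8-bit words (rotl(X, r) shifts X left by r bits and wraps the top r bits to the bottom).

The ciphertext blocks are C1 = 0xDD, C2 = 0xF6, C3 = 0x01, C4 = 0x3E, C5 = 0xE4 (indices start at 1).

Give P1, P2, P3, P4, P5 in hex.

P1 = 0x54, P2 = 0x41, P3 = 0x04, P4 = 0x44, P5 = 0x6D

CFB decryption: P_i = C_i ⊕ E(K, C_{i−1}), with C_{0} = IV.
P1: E(K, 0x3E) = 0x89; 0xDD ⊕ 0x89 = 0x54.
P2: E(K, 0xDD) = 0xB7; 0xF6 ⊕ 0xB7 = 0x41.
P3: E(K, 0xF6) = 0x05; 0x01 ⊕ 0x05 = 0x04.
P4: E(K, 0x01) = 0x7A; 0x3E ⊕ 0x7A = 0x44.
P5: E(K, 0x3E) = 0x89; 0xE4 ⊕ 0x89 = 0x6D.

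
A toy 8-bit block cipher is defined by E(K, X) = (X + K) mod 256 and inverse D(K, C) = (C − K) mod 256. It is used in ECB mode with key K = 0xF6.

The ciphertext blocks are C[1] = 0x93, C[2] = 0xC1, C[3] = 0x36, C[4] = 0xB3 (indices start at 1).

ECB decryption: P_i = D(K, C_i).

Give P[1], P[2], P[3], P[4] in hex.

P[1]: D(K, 0x93) = 0x9D.
P[2]: D(K, 0xC1) = 0xCB.
P[3]: D(K, 0x36) = 0x40.
P[4]: D(K, 0xB3) = 0xBD.

P[1] = 0x9D, P[2] = 0xCB, P[3] = 0x40, P[4] = 0xBD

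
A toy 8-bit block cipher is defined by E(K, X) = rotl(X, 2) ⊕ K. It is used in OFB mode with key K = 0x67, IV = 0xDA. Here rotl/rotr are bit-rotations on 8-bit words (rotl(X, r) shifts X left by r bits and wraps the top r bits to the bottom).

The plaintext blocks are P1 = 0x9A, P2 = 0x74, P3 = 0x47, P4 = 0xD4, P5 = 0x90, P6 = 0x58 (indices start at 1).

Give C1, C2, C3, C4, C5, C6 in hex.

C1 = 0x96, C2 = 0x23, C3 = 0x7D, C4 = 0x5B, C5 = 0xC9, C6 = 0x5A

OFB encryption: S_i = E(K, S_{i−1}) with S_{0} = IV; C_i = P_i ⊕ S_i.
C1: S = E(K, 0xDA) = 0x0C; 0x9A ⊕ 0x0C = 0x96.
C2: S = E(K, 0x0C) = 0x57; 0x74 ⊕ 0x57 = 0x23.
C3: S = E(K, 0x57) = 0x3A; 0x47 ⊕ 0x3A = 0x7D.
C4: S = E(K, 0x3A) = 0x8F; 0xD4 ⊕ 0x8F = 0x5B.
C5: S = E(K, 0x8F) = 0x59; 0x90 ⊕ 0x59 = 0xC9.
C6: S = E(K, 0x59) = 0x02; 0x58 ⊕ 0x02 = 0x5A.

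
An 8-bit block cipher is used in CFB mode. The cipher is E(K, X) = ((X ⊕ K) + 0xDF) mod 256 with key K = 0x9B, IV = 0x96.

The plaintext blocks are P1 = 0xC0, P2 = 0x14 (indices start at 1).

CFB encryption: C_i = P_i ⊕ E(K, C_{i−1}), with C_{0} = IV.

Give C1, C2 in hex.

C1 = 0x2C, C2 = 0x82

C1: E(K, 0x96) = 0xEC; 0xC0 ⊕ 0xEC = 0x2C.
C2: E(K, 0x2C) = 0x96; 0x14 ⊕ 0x96 = 0x82.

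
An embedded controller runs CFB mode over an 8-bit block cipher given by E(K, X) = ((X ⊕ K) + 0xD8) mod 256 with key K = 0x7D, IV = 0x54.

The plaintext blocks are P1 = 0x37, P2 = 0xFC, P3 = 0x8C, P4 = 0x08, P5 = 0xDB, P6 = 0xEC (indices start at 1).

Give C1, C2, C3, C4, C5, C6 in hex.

C1 = 0x36, C2 = 0xDF, C3 = 0xF6, C4 = 0x6B, C5 = 0x35, C6 = 0xCC

CFB encryption: C_i = P_i ⊕ E(K, C_{i−1}), with C_{0} = IV.
C1: E(K, 0x54) = 0x01; 0x37 ⊕ 0x01 = 0x36.
C2: E(K, 0x36) = 0x23; 0xFC ⊕ 0x23 = 0xDF.
C3: E(K, 0xDF) = 0x7A; 0x8C ⊕ 0x7A = 0xF6.
C4: E(K, 0xF6) = 0x63; 0x08 ⊕ 0x63 = 0x6B.
C5: E(K, 0x6B) = 0xEE; 0xDB ⊕ 0xEE = 0x35.
C6: E(K, 0x35) = 0x20; 0xEC ⊕ 0x20 = 0xCC.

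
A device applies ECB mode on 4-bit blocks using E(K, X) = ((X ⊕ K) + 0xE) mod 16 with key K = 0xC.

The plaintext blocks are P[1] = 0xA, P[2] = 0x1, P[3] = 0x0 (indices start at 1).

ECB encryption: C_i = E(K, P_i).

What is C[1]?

C[1] = 0x4

C[1]: E(K, 0xA) = 0x4.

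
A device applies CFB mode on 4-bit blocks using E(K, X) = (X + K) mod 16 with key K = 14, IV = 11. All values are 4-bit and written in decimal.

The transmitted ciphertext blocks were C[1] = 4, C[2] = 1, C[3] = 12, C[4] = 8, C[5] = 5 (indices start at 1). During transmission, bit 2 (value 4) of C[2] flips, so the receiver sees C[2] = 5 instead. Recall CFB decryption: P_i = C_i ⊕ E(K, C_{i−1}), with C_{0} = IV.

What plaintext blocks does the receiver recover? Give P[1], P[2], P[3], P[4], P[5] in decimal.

P[1] = 13, P[2] = 7, P[3] = 15, P[4] = 2, P[5] = 3

Only C[2] changed, to 5. In CFB, a change in C_i flips the same bit in P_i and garbles P_{i+1}. Decrypting the received ciphertext:
P[1]: E(K, 11) = 9; 4 ⊕ 9 = 13.
P[2]: E(K, 4) = 2; 5 ⊕ 2 = 7.
P[3]: E(K, 5) = 3; 12 ⊕ 3 = 15.
P[4]: E(K, 12) = 10; 8 ⊕ 10 = 2.
P[5]: E(K, 8) = 6; 5 ⊕ 6 = 3.
Blocks that differ from the original plaintext: P[2], P[3].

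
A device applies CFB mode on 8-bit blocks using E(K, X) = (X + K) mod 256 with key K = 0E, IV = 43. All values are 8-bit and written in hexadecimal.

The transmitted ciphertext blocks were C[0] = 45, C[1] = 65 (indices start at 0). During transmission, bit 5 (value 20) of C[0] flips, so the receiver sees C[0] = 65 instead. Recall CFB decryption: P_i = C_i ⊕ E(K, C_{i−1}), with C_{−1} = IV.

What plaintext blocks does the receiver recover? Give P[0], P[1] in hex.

Only C[0] changed, to 65. In CFB, a change in C_i flips the same bit in P_i and garbles P_{i+1}. Decrypting the received ciphertext:
P[0]: E(K, 43) = 51; 65 ⊕ 51 = 34.
P[1]: E(K, 65) = 73; 65 ⊕ 73 = 16.
Blocks that differ from the original plaintext: P[0], P[1].

P[0] = 34, P[1] = 16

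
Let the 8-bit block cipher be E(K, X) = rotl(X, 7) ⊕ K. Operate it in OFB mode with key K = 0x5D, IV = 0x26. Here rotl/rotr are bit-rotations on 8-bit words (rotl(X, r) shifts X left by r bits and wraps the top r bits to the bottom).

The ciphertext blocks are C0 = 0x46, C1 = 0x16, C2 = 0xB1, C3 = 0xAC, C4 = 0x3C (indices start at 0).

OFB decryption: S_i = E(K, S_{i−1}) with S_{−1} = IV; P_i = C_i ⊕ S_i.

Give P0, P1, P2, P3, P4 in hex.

P0 = 0x08, P1 = 0x6C, P2 = 0xD1, P3 = 0xC1, P4 = 0xD7

P0: S = E(K, 0x26) = 0x4E; 0x46 ⊕ 0x4E = 0x08.
P1: S = E(K, 0x4E) = 0x7A; 0x16 ⊕ 0x7A = 0x6C.
P2: S = E(K, 0x7A) = 0x60; 0xB1 ⊕ 0x60 = 0xD1.
P3: S = E(K, 0x60) = 0x6D; 0xAC ⊕ 0x6D = 0xC1.
P4: S = E(K, 0x6D) = 0xEB; 0x3C ⊕ 0xEB = 0xD7.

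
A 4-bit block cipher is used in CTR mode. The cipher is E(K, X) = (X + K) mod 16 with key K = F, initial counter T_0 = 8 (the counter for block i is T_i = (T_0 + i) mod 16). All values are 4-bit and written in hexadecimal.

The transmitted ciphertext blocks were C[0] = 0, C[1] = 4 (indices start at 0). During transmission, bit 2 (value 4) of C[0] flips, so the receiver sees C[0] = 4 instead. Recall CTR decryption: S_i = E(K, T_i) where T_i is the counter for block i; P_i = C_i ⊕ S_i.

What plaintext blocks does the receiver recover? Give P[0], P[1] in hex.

Only C[0] changed, to 4. In CTR, a change in C_i flips the same bit in P_i only; the keystream is unaffected. Decrypting the received ciphertext:
P[0]: T = 8, S = E(K, T) = 7; 4 ⊕ 7 = 3.
P[1]: T = 9, S = E(K, T) = 8; 4 ⊕ 8 = C.
Blocks that differ from the original plaintext: P[0].

P[0] = 3, P[1] = C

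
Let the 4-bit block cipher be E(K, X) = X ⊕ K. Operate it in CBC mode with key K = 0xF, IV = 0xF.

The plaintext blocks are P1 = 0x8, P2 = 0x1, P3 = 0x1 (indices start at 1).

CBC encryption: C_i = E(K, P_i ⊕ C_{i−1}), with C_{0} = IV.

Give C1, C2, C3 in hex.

C1 = 0x8, C2 = 0x6, C3 = 0x8

C1: P1 ⊕ 0xF = 0x7; E(K, 0x7) = 0x8.
C2: P2 ⊕ 0x8 = 0x9; E(K, 0x9) = 0x6.
C3: P3 ⊕ 0x6 = 0x7; E(K, 0x7) = 0x8.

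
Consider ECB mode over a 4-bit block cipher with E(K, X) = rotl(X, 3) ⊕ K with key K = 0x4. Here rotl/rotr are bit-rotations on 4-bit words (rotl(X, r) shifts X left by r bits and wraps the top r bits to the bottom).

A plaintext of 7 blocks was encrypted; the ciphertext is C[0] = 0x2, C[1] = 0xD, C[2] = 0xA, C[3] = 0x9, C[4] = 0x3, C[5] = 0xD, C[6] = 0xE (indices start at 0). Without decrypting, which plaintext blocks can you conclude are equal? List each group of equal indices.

P[1] = P[5]

ECB encrypts each block independently with the same key, so equal ciphertext blocks imply equal plaintext blocks.
C[1] = C[5] = 0xD, so P[1] = P[5].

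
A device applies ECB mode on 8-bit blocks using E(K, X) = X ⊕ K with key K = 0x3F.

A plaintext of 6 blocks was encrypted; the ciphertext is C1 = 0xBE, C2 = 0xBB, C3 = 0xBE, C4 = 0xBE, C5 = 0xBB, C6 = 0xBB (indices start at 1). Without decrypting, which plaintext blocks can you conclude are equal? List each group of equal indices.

P1 = P3 = P4; P2 = P5 = P6

ECB encrypts each block independently with the same key, so equal ciphertext blocks imply equal plaintext blocks.
C1 = C3 = C4 = 0xBE, so P1 = P3 = P4.
C2 = C5 = C6 = 0xBB, so P2 = P5 = P6.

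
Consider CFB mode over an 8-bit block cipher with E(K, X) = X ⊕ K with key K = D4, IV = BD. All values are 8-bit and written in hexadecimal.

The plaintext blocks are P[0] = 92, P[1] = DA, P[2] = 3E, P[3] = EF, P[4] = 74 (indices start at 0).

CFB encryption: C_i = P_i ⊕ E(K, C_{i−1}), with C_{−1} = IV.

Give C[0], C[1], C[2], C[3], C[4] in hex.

C[0] = FB, C[1] = F5, C[2] = 1F, C[3] = 24, C[4] = 84

C[0]: E(K, BD) = 69; 92 ⊕ 69 = FB.
C[1]: E(K, FB) = 2F; DA ⊕ 2F = F5.
C[2]: E(K, F5) = 21; 3E ⊕ 21 = 1F.
C[3]: E(K, 1F) = CB; EF ⊕ CB = 24.
C[4]: E(K, 24) = F0; 74 ⊕ F0 = 84.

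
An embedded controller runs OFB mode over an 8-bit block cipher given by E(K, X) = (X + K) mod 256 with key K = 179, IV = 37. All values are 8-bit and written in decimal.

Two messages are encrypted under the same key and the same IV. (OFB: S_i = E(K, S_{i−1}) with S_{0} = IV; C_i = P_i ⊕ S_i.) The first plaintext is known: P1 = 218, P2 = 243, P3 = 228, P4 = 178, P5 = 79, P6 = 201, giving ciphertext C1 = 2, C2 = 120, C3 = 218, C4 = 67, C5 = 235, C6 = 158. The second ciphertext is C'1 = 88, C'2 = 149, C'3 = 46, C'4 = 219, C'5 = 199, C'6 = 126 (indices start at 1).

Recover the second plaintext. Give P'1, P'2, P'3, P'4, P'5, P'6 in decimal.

P'1 = 128, P'2 = 30, P'3 = 16, P'4 = 42, P'5 = 99, P'6 = 41

In OFB with a reused IV, both messages share the same keystream S_i, so C_i ⊕ C'_i = P_i ⊕ P'_i and thus P'_i = P_i ⊕ C_i ⊕ C'_i.
P'1: 218 ⊕ 2 ⊕ 88 = 128.
P'2: 243 ⊕ 120 ⊕ 149 = 30.
P'3: 228 ⊕ 218 ⊕ 46 = 16.
P'4: 178 ⊕ 67 ⊕ 219 = 42.
P'5: 79 ⊕ 235 ⊕ 199 = 99.
P'6: 201 ⊕ 158 ⊕ 126 = 41.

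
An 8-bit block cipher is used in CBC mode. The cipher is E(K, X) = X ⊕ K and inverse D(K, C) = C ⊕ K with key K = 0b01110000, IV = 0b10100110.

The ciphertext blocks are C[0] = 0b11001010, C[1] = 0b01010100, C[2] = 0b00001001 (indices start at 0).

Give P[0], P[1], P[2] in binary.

CBC decryption: P_i = D(K, C_i) ⊕ C_{i−1}, with C_{−1} = IV.
P[0]: D(K, 0b11001010) = 0b10111010; 0b10111010 ⊕ 0b10100110 = 0b00011100.
P[1]: D(K, 0b01010100) = 0b00100100; 0b00100100 ⊕ 0b11001010 = 0b11101110.
P[2]: D(K, 0b00001001) = 0b01111001; 0b01111001 ⊕ 0b01010100 = 0b00101101.

P[0] = 0b00011100, P[1] = 0b11101110, P[2] = 0b00101101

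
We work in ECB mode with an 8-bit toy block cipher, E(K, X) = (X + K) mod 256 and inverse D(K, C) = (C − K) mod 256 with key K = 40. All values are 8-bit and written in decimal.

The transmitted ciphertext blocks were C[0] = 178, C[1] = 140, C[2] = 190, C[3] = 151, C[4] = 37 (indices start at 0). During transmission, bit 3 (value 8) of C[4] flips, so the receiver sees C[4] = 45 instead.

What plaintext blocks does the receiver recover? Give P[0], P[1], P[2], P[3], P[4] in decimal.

P[0] = 138, P[1] = 100, P[2] = 150, P[3] = 111, P[4] = 5

ECB decryption: P_i = D(K, C_i).
Only C[4] changed, to 45. In ECB, a change in C_i affects only P_i. Decrypting the received ciphertext:
P[0]: D(K, 178) = 138.
P[1]: D(K, 140) = 100.
P[2]: D(K, 190) = 150.
P[3]: D(K, 151) = 111.
P[4]: D(K, 45) = 5.
Blocks that differ from the original plaintext: P[4].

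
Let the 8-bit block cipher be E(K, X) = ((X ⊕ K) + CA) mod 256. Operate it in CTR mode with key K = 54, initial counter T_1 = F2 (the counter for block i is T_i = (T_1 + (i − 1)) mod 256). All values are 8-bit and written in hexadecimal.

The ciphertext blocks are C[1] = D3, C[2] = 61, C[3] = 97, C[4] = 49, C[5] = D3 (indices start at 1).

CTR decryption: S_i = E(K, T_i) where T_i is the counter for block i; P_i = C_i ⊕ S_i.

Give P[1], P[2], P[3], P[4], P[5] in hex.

P[1]: T = F2, S = E(K, T) = 70; D3 ⊕ 70 = A3.
P[2]: T = F3, S = E(K, T) = 71; 61 ⊕ 71 = 10.
P[3]: T = F4, S = E(K, T) = 6A; 97 ⊕ 6A = FD.
P[4]: T = F5, S = E(K, T) = 6B; 49 ⊕ 6B = 22.
P[5]: T = F6, S = E(K, T) = 6C; D3 ⊕ 6C = BF.

P[1] = A3, P[2] = 10, P[3] = FD, P[4] = 22, P[5] = BF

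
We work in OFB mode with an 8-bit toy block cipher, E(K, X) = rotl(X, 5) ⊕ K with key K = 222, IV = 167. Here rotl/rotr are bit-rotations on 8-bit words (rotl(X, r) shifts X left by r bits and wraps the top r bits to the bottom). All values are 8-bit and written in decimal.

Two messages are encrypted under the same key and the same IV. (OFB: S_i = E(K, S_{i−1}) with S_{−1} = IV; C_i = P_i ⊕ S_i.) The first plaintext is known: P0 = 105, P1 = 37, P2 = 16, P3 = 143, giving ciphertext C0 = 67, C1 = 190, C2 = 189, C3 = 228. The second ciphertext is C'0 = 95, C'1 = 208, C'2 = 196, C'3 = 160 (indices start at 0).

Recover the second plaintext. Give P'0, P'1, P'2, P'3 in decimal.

P'0 = 117, P'1 = 75, P'2 = 105, P'3 = 203

In OFB with a reused IV, both messages share the same keystream S_i, so C_i ⊕ C'_i = P_i ⊕ P'_i and thus P'_i = P_i ⊕ C_i ⊕ C'_i.
P'0: 105 ⊕ 67 ⊕ 95 = 117.
P'1: 37 ⊕ 190 ⊕ 208 = 75.
P'2: 16 ⊕ 189 ⊕ 196 = 105.
P'3: 143 ⊕ 228 ⊕ 160 = 203.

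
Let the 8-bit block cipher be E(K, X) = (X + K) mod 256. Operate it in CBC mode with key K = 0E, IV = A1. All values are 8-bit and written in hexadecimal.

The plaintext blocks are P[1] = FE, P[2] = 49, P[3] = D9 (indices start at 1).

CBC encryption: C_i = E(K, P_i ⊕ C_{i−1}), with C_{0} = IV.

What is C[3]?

C[3] = F9

C[1]: P[1] ⊕ A1 = 5F; E(K, 5F) = 6D.
C[2]: P[2] ⊕ 6D = 24; E(K, 24) = 32.
C[3]: P[3] ⊕ 32 = EB; E(K, EB) = F9.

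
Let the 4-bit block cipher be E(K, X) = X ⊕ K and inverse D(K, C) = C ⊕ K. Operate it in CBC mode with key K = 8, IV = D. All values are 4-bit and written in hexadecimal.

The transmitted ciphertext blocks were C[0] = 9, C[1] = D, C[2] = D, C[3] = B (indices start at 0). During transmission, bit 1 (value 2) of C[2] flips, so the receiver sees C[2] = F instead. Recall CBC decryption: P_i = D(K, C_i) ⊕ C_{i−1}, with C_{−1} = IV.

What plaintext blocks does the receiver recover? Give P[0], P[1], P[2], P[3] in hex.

Only C[2] changed, to F. In CBC, a change in C_i garbles P_i and flips the same bit in P_{i+1}. Decrypting the received ciphertext:
P[0]: D(K, 9) = 1; 1 ⊕ D = C.
P[1]: D(K, D) = 5; 5 ⊕ 9 = C.
P[2]: D(K, F) = 7; 7 ⊕ D = A.
P[3]: D(K, B) = 3; 3 ⊕ F = C.
Blocks that differ from the original plaintext: P[2], P[3].

P[0] = C, P[1] = C, P[2] = A, P[3] = C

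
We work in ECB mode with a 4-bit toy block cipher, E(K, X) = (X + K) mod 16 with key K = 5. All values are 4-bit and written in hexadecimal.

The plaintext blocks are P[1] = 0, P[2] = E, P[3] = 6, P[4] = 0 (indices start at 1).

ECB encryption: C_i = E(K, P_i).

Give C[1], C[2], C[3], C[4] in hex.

C[1]: E(K, 0) = 5.
C[2]: E(K, E) = 3.
C[3]: E(K, 6) = B.
C[4]: E(K, 0) = 5.

C[1] = 5, C[2] = 3, C[3] = B, C[4] = 5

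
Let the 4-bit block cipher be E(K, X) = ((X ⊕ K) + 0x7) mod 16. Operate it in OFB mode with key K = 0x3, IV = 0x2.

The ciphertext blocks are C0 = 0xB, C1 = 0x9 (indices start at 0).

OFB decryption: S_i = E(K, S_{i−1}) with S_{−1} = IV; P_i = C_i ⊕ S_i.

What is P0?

P0 = 0x3

P0: S = E(K, 0x2) = 0x8; 0xB ⊕ 0x8 = 0x3.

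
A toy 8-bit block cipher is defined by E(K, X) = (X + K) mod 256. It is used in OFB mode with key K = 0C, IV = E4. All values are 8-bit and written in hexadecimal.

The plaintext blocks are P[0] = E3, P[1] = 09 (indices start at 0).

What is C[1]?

OFB encryption: S_i = E(K, S_{i−1}) with S_{−1} = IV; C_i = P_i ⊕ S_i.
C[0]: S = E(K, E4) = F0; E3 ⊕ F0 = 13.
C[1]: S = E(K, F0) = FC; 09 ⊕ FC = F5.

C[1] = F5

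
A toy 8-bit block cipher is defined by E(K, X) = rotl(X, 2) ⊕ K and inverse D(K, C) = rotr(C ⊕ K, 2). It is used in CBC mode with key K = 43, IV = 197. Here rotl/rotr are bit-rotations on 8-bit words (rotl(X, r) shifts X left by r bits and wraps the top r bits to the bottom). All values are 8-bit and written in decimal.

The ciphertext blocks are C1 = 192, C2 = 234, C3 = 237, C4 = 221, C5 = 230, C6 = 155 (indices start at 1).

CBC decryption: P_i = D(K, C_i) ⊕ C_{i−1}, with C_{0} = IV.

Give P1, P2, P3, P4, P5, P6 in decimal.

P1: D(K, 192) = 250; 250 ⊕ 197 = 63.
P2: D(K, 234) = 112; 112 ⊕ 192 = 176.
P3: D(K, 237) = 177; 177 ⊕ 234 = 91.
P4: D(K, 221) = 189; 189 ⊕ 237 = 80.
P5: D(K, 230) = 115; 115 ⊕ 221 = 174.
P6: D(K, 155) = 44; 44 ⊕ 230 = 202.

P1 = 63, P2 = 176, P3 = 91, P4 = 80, P5 = 174, P6 = 202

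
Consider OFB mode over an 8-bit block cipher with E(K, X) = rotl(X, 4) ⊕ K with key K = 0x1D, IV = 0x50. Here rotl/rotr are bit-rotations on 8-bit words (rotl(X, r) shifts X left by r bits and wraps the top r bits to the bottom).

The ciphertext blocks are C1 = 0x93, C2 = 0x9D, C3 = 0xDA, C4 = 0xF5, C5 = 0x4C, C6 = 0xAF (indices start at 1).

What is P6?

OFB decryption: S_i = E(K, S_{i−1}) with S_{0} = IV; P_i = C_i ⊕ S_i.
P1: S = E(K, 0x50) = 0x18; 0x93 ⊕ 0x18 = 0x8B.
P2: S = E(K, 0x18) = 0x9C; 0x9D ⊕ 0x9C = 0x01.
P3: S = E(K, 0x9C) = 0xD4; 0xDA ⊕ 0xD4 = 0x0E.
P4: S = E(K, 0xD4) = 0x50; 0xF5 ⊕ 0x50 = 0xA5.
P5: S = E(K, 0x50) = 0x18; 0x4C ⊕ 0x18 = 0x54.
P6: S = E(K, 0x18) = 0x9C; 0xAF ⊕ 0x9C = 0x33.

P6 = 0x33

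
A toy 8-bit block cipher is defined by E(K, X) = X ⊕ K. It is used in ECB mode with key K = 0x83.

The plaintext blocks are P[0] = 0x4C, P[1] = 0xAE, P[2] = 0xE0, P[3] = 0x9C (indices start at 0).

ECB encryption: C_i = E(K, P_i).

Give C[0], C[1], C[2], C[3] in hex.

C[0] = 0xCF, C[1] = 0x2D, C[2] = 0x63, C[3] = 0x1F

C[0]: E(K, 0x4C) = 0xCF.
C[1]: E(K, 0xAE) = 0x2D.
C[2]: E(K, 0xE0) = 0x63.
C[3]: E(K, 0x9C) = 0x1F.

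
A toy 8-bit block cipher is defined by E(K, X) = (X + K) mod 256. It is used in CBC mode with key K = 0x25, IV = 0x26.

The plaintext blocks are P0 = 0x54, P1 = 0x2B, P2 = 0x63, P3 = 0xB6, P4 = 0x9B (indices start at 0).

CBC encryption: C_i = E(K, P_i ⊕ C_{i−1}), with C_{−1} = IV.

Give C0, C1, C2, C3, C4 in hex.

C0 = 0x97, C1 = 0xE1, C2 = 0xA7, C3 = 0x36, C4 = 0xD2

C0: P0 ⊕ 0x26 = 0x72; E(K, 0x72) = 0x97.
C1: P1 ⊕ 0x97 = 0xBC; E(K, 0xBC) = 0xE1.
C2: P2 ⊕ 0xE1 = 0x82; E(K, 0x82) = 0xA7.
C3: P3 ⊕ 0xA7 = 0x11; E(K, 0x11) = 0x36.
C4: P4 ⊕ 0x36 = 0xAD; E(K, 0xAD) = 0xD2.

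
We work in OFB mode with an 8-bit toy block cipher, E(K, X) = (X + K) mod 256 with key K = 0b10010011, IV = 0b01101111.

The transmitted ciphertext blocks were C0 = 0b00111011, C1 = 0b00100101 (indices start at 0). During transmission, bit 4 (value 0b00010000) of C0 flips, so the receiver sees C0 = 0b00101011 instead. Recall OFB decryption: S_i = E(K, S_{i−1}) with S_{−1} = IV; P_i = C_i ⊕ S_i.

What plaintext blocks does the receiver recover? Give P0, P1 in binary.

Only C0 changed, to 0b00101011. In OFB, a change in C_i flips the same bit in P_i only; the keystream is unaffected. Decrypting the received ciphertext:
P0: S = E(K, 0b01101111) = 0b00000010; 0b00101011 ⊕ 0b00000010 = 0b00101001.
P1: S = E(K, 0b00000010) = 0b10010101; 0b00100101 ⊕ 0b10010101 = 0b10110000.
Blocks that differ from the original plaintext: P0.

P0 = 0b00101001, P1 = 0b10110000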